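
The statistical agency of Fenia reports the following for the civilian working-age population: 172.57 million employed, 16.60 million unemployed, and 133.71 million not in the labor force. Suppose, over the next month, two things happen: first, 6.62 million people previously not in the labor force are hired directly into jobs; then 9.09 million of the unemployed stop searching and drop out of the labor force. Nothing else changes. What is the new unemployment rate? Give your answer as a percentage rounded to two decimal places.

New unemployment rate ≈ 4.02%.

Initially, labor force = 172.57 + 16.60 = 189.17 million, so u = 16.60/189.17 = 8.78%.
After the first change, employed and labor force both rise by 6.62; unemployed unchanged → E = 179.19, U = 16.60, labor force = 195.79 million.
After the second change, unemployed and labor force both fall by 9.09 → E = 179.19, U = 7.51, labor force = 186.70 million.
New unemployment rate = 7.51 / 186.70 = 4.02%.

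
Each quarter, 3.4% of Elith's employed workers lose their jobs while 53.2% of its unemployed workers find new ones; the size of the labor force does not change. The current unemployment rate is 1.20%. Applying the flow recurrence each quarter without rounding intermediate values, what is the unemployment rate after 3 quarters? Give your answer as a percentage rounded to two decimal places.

Unemployment rate after three quarters ≈ 5.61%.

With a fixed labor force, u_{t+1} = u_t + s·(1−u_t) − f·u_t = u_t·(1−s−f) + s.
Here 1−s−f = 0.434 and s = 0.034.
u_1 = 0.012000 × 0.434 + 0.034 = 0.039208.
u_2 = 0.039208 × 0.434 + 0.034 = 0.051016.
u_3 = 0.051016 × 0.434 + 0.034 = 0.056141.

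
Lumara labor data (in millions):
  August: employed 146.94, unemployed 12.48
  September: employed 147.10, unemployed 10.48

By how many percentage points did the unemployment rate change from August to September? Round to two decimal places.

August: labor force = 146.94 + 12.48 = 159.42; u = 12.48/159.42 = 7.83%.
September: labor force = 147.10 + 10.48 = 157.58; u = 10.48/157.58 = 6.65%.
Change = 6.65% − 7.83% = −1.18 pp.

The unemployment rate changed by −1.18 percentage points.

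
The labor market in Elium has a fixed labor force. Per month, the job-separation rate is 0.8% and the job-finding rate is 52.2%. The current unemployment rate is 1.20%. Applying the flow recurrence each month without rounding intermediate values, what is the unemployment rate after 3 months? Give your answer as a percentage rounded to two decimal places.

With a fixed labor force, u_{t+1} = u_t + s·(1−u_t) − f·u_t = u_t·(1−s−f) + s.
Here 1−s−f = 0.470 and s = 0.008.
u_1 = 0.012000 × 0.470 + 0.008 = 0.013640.
u_2 = 0.013640 × 0.470 + 0.008 = 0.014411.
u_3 = 0.014411 × 0.470 + 0.008 = 0.014773.

Unemployment rate after three months ≈ 1.48%.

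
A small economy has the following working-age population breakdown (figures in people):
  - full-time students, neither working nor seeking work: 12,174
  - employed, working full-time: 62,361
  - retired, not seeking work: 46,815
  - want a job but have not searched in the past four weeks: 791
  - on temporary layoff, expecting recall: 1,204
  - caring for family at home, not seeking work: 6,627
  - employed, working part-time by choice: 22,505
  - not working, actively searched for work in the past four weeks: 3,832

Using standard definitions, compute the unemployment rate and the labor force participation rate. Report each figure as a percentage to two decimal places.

Employed = 62,361 + 22,505 = 84,866.
Unemployed = 1,204 + 3,832 = 5,036 (jobless and actively searching, or on temporary layoff).
Labor force = 84,866 + 5,036 = 89,902.
Not in labor force = 12,174 + 46,815 + 791 + 6,627 = 66,407 (those not working and not actively searching are outside the labor force — including those who want a job but have given up searching).
Civilian working-age population = 89,902 + 66,407 = 156,309.
Unemployment rate = 5,036 / 89,902 = 5.60%.
Labor force participation rate = 89,902 / 156,309 = 57.52%.

Unemployment rate ≈ 5.60%; labor force participation rate ≈ 57.52%.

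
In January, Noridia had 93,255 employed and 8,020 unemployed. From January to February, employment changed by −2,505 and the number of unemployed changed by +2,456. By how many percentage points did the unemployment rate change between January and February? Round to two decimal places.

January: labor force = 93,255 + 8,020 = 101,275; u = 8,020/101,275 = 7.92%.
February: labor force = 90,750 + 10,476 = 101,226; u = 10,476/101,226 = 10.35%.
Change = 10.35% − 7.92% = +2.43 pp.

The unemployment rate changed by +2.43 percentage points.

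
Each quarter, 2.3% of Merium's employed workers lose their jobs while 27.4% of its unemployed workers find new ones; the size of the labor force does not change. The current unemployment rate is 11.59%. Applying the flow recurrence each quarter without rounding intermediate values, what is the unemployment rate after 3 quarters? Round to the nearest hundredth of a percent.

Unemployment rate after three quarters ≈ 9.08%.

With a fixed labor force, u_{t+1} = u_t + s·(1−u_t) − f·u_t = u_t·(1−s−f) + s.
Here 1−s−f = 0.703 and s = 0.023.
u_1 = 0.115900 × 0.703 + 0.023 = 0.104478.
u_2 = 0.104478 × 0.703 + 0.023 = 0.096448.
u_3 = 0.096448 × 0.703 + 0.023 = 0.090803.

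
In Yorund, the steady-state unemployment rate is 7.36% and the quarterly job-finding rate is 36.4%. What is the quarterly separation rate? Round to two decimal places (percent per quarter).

Separation rate ≈ 2.89% per quarter.

From u* = s/(s+f): s = u·f/(1−u).
s = 0.0736 × 36.4 / (1 − 0.0736) = 2.6790 / 0.9264 ≈ 2.89% per quarter.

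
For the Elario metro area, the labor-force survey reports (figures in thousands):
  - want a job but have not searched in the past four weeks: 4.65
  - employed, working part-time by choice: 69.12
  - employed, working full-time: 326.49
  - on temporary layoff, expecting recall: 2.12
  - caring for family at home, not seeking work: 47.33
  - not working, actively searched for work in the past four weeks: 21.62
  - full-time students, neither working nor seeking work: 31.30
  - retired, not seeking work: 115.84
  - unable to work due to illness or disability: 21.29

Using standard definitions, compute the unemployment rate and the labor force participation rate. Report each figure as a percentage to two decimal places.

Employed = 69.12 + 326.49 = 395.61 thousand.
Unemployed = 2.12 + 21.62 = 23.74 thousand (jobless and actively searching, or on temporary layoff).
Labor force = 395.61 + 23.74 = 419.35 thousand.
Not in labor force = 4.65 + 47.33 + 31.30 + 115.84 + 21.29 = 220.41 thousand (those not working and not actively searching are outside the labor force — including those who want a job but have given up searching).
Civilian working-age population = 419.35 + 220.41 = 639.76 thousand.
Unemployment rate = 23.74 / 419.35 = 5.66%.
Labor force participation rate = 419.35 / 639.76 = 65.55%.

Unemployment rate ≈ 5.66%; labor force participation rate ≈ 65.55%.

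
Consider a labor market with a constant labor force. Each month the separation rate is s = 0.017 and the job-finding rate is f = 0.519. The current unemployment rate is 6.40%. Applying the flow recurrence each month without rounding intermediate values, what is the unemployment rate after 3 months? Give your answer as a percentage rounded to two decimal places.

With a fixed labor force, u_{t+1} = u_t + s·(1−u_t) − f·u_t = u_t·(1−s−f) + s.
Here 1−s−f = 0.464 and s = 0.017.
u_1 = 0.064000 × 0.464 + 0.017 = 0.046696.
u_2 = 0.046696 × 0.464 + 0.017 = 0.038667.
u_3 = 0.038667 × 0.464 + 0.017 = 0.034941.

Unemployment rate after three months ≈ 3.49%.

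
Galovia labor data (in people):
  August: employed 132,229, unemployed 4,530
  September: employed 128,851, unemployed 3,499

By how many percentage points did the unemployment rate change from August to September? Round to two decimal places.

August: labor force = 132,229 + 4,530 = 136,759; u = 4,530/136,759 = 3.31%.
September: labor force = 128,851 + 3,499 = 132,350; u = 3,499/132,350 = 2.64%.
Change = 2.64% − 3.31% = −0.67 pp.

The unemployment rate changed by −0.67 percentage points.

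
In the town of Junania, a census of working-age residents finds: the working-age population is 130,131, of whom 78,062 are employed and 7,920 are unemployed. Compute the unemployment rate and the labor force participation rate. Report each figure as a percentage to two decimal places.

Unemployment rate ≈ 9.21%; labor force participation rate ≈ 66.07%.

Labor force = employed + unemployed = 78,062 + 7,920 = 85,982.
Unemployment rate = 7,920 / 85,982 = 9.21%.
Labor force participation rate = 85,982 / 130,131 = 66.07%.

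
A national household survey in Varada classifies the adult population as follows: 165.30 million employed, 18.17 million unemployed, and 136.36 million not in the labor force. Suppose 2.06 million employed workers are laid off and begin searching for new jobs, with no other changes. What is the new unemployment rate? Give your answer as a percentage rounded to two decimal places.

Initially, labor force = 165.30 + 18.17 = 183.47 million, so u = 18.17/183.47 = 9.90%.
After the change, employed falls and unemployed rises by 2.06; labor force unchanged → E = 163.24, U = 20.23, labor force = 183.47 million.
New unemployment rate = 20.23 / 183.47 = 11.03%.

New unemployment rate ≈ 11.03%.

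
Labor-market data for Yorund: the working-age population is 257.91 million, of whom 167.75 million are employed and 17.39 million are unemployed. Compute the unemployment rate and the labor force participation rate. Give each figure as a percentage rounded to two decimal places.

Labor force = employed + unemployed = 167.75 + 17.39 = 185.14 million.
Unemployment rate = 17.39 / 185.14 = 9.39%.
Labor force participation rate = 185.14 / 257.91 = 71.78%.

Unemployment rate ≈ 9.39%; labor force participation rate ≈ 71.78%.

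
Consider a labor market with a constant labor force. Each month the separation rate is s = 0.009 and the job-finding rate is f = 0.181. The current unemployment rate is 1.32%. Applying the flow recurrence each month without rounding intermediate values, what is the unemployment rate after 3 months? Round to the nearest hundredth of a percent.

With a fixed labor force, u_{t+1} = u_t + s·(1−u_t) − f·u_t = u_t·(1−s−f) + s.
Here 1−s−f = 0.810 and s = 0.009.
u_1 = 0.013200 × 0.810 + 0.009 = 0.019692.
u_2 = 0.019692 × 0.810 + 0.009 = 0.024951.
u_3 = 0.024951 × 0.810 + 0.009 = 0.029210.

Unemployment rate after three months ≈ 2.92%.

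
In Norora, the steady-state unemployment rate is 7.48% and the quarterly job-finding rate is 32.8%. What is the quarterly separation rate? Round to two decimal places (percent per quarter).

From u* = s/(s+f): s = u·f/(1−u).
s = 0.0748 × 32.8 / (1 − 0.0748) = 2.4534 / 0.9252 ≈ 2.65% per quarter.

Separation rate ≈ 2.65% per quarter.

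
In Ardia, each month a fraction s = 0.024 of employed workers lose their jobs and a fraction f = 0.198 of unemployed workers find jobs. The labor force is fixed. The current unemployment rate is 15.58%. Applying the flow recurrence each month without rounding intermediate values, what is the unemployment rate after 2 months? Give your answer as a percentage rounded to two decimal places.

Unemployment rate after two months ≈ 13.70%.

With a fixed labor force, u_{t+1} = u_t + s·(1−u_t) − f·u_t = u_t·(1−s−f) + s.
Here 1−s−f = 0.778 and s = 0.024.
u_1 = 0.155800 × 0.778 + 0.024 = 0.145212.
u_2 = 0.145212 × 0.778 + 0.024 = 0.136975.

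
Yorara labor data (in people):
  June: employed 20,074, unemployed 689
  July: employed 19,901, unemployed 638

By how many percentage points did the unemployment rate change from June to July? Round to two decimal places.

June: labor force = 20,074 + 689 = 20,763; u = 689/20,763 = 3.32%.
July: labor force = 19,901 + 638 = 20,539; u = 638/20,539 = 3.11%.
Change = 3.11% − 3.32% = −0.21 pp.

The unemployment rate changed by −0.21 percentage points.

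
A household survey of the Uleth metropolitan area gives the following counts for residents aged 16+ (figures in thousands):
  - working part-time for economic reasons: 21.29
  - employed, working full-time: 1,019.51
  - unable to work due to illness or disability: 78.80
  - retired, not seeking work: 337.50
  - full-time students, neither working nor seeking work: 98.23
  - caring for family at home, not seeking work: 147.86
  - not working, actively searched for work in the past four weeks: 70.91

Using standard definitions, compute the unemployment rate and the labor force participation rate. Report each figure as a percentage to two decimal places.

Employed = 21.29 + 1,019.51 = 1,040.80 thousand (anyone who worked, including part-time for economic reasons, counts as employed).
Unemployed = 70.91 thousand.
Labor force = 1,040.80 + 70.91 = 1,111.71 thousand.
Not in labor force = 78.80 + 337.50 + 98.23 + 147.86 = 662.39 thousand (those not working and not actively searching are outside the labor force).
Civilian working-age population = 1,111.71 + 662.39 = 1,774.10 thousand.
Unemployment rate = 70.91 / 1,111.71 = 6.38%.
Labor force participation rate = 1,111.71 / 1,774.10 = 62.66%.

Unemployment rate ≈ 6.38%; labor force participation rate ≈ 62.66%.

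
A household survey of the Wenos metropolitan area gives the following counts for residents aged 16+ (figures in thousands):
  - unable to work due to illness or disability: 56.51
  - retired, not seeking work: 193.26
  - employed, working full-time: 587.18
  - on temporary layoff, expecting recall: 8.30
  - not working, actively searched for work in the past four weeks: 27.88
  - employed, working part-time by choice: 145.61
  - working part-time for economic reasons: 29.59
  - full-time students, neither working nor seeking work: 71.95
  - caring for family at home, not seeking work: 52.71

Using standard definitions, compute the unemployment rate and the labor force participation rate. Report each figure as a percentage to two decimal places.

Employed = 587.18 + 145.61 + 29.59 = 762.38 thousand (anyone who worked, including part-time for economic reasons, counts as employed).
Unemployed = 8.30 + 27.88 = 36.18 thousand (jobless and actively searching, or on temporary layoff).
Labor force = 762.38 + 36.18 = 798.56 thousand.
Not in labor force = 56.51 + 193.26 + 71.95 + 52.71 = 374.43 thousand (those not working and not actively searching are outside the labor force).
Civilian working-age population = 798.56 + 374.43 = 1,172.99 thousand.
Unemployment rate = 36.18 / 798.56 = 4.53%.
Labor force participation rate = 798.56 / 1,172.99 = 68.08%.

Unemployment rate ≈ 4.53%; labor force participation rate ≈ 68.08%.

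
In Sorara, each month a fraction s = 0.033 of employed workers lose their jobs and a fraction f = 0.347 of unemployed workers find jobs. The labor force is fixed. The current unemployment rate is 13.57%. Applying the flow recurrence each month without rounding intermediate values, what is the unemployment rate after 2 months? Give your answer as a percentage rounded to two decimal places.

Unemployment rate after two months ≈ 10.56%.

With a fixed labor force, u_{t+1} = u_t + s·(1−u_t) − f·u_t = u_t·(1−s−f) + s.
Here 1−s−f = 0.620 and s = 0.033.
u_1 = 0.135700 × 0.620 + 0.033 = 0.117134.
u_2 = 0.117134 × 0.620 + 0.033 = 0.105623.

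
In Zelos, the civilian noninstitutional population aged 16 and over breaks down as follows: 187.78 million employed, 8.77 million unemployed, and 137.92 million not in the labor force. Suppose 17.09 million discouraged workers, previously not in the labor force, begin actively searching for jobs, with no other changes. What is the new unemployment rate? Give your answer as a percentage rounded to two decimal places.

New unemployment rate ≈ 12.10%.

Initially, labor force = 187.78 + 8.77 = 196.55 million, so u = 8.77/196.55 = 4.46%.
After the change, unemployed and labor force both rise by 17.09 → E = 187.78, U = 25.86, labor force = 213.64 million.
New unemployment rate = 25.86 / 213.64 = 12.10%.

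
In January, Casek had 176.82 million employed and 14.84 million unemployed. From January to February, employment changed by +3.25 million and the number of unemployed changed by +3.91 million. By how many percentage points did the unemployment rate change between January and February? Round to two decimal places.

January: labor force = 176.82 + 14.84 = 191.66; u = 14.84/191.66 = 7.74%.
February: labor force = 180.07 + 18.75 = 198.82; u = 18.75/198.82 = 9.43%.
Change = 9.43% − 7.74% = +1.69 pp.

The unemployment rate changed by +1.69 percentage points.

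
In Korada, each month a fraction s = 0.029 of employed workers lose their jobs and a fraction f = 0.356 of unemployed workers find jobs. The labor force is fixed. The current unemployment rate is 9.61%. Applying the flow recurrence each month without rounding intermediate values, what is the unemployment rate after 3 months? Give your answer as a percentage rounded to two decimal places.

Unemployment rate after three months ≈ 8.02%.

With a fixed labor force, u_{t+1} = u_t + s·(1−u_t) − f·u_t = u_t·(1−s−f) + s.
Here 1−s−f = 0.615 and s = 0.029.
u_1 = 0.096100 × 0.615 + 0.029 = 0.088101.
u_2 = 0.088101 × 0.615 + 0.029 = 0.083182.
u_3 = 0.083182 × 0.615 + 0.029 = 0.080157.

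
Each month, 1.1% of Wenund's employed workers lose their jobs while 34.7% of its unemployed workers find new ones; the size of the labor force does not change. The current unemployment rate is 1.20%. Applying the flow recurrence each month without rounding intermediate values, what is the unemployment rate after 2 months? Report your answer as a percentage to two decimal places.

With a fixed labor force, u_{t+1} = u_t + s·(1−u_t) − f·u_t = u_t·(1−s−f) + s.
Here 1−s−f = 0.642 and s = 0.011.
u_1 = 0.012000 × 0.642 + 0.011 = 0.018704.
u_2 = 0.018704 × 0.642 + 0.011 = 0.023008.

Unemployment rate after two months ≈ 2.30%.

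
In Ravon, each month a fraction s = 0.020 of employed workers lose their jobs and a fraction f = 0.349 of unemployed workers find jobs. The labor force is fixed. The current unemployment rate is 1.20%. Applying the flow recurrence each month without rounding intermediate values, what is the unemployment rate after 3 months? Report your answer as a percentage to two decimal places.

With a fixed labor force, u_{t+1} = u_t + s·(1−u_t) − f·u_t = u_t·(1−s−f) + s.
Here 1−s−f = 0.631 and s = 0.020.
u_1 = 0.012000 × 0.631 + 0.020 = 0.027572.
u_2 = 0.027572 × 0.631 + 0.020 = 0.037398.
u_3 = 0.037398 × 0.631 + 0.020 = 0.043598.

Unemployment rate after three months ≈ 4.36%.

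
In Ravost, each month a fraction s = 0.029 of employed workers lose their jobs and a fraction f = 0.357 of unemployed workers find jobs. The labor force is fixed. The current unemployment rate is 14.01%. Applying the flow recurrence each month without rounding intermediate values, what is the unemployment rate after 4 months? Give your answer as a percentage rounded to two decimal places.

With a fixed labor force, u_{t+1} = u_t + s·(1−u_t) − f·u_t = u_t·(1−s−f) + s.
Here 1−s−f = 0.614 and s = 0.029.
u_1 = 0.140100 × 0.614 + 0.029 = 0.115021.
u_2 = 0.115021 × 0.614 + 0.029 = 0.099623.
u_3 = 0.099623 × 0.614 + 0.029 = 0.090169.
u_4 = 0.090169 × 0.614 + 0.029 = 0.084364.

Unemployment rate after four months ≈ 8.44%.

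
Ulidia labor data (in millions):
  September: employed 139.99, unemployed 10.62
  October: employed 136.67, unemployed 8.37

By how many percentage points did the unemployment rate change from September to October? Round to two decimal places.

September: labor force = 139.99 + 10.62 = 150.61; u = 10.62/150.61 = 7.05%.
October: labor force = 136.67 + 8.37 = 145.04; u = 8.37/145.04 = 5.77%.
Change = 5.77% − 7.05% = −1.28 pp.

The unemployment rate changed by −1.28 percentage points.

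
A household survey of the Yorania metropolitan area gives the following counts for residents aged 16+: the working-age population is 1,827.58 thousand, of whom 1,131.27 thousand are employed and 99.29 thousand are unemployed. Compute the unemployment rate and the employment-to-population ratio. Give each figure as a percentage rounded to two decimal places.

Labor force = employed + unemployed = 1,131.27 + 99.29 = 1,230.56 thousand.
Unemployment rate = 99.29 / 1,230.56 = 8.07%.
Employment-population ratio = 1,131.27 / 1,827.58 = 61.90%.

Unemployment rate ≈ 8.07%; employment-population ratio ≈ 61.90%.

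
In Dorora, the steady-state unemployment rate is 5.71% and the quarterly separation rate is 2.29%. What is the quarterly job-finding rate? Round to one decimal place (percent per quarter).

From u* = s/(s+f): f = s·(1−u)/u.
f = 2.29 × (1 − 0.0571) / 0.0571 = 2.1592 / 0.0571 ≈ 37.8% per quarter.

Job-finding rate ≈ 37.8% per quarter.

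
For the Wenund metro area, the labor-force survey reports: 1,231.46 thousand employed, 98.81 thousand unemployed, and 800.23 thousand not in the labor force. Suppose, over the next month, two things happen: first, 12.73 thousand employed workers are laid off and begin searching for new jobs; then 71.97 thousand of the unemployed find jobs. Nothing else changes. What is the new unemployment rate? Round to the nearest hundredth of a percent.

New unemployment rate ≈ 2.97%.

Initially, labor force = 1,231.46 + 98.81 = 1,330.27 thousand, so u = 98.81/1,330.27 = 7.43%.
After the first change, employed falls and unemployed rises by 12.73; labor force unchanged → E = 1,218.73, U = 111.54, labor force = 1,330.27 thousand.
After the second change, unemployed falls and employed rises by 71.97; labor force unchanged → E = 1,290.70, U = 39.57, labor force = 1,330.27 thousand.
New unemployment rate = 39.57 / 1,330.27 = 2.97%.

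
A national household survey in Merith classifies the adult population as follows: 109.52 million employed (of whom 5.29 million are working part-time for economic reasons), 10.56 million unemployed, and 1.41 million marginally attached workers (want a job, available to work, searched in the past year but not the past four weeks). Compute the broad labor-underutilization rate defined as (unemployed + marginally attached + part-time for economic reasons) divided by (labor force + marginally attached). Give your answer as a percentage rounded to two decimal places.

Labor force = 109.52 + 10.56 = 120.08 million.
Numerator = 10.56 + 1.41 + 5.29 = 17.26 million.
Denominator = 120.08 + 1.41 = 121.49 million.
Broad rate = 17.26 / 121.49 = 14.21%.

Broad underutilization rate ≈ 14.21%.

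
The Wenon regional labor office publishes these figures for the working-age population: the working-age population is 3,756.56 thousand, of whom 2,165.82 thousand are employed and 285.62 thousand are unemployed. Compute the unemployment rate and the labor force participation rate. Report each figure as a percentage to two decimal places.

Labor force = employed + unemployed = 2,165.82 + 285.62 = 2,451.44 thousand.
Unemployment rate = 285.62 / 2,451.44 = 11.65%.
Labor force participation rate = 2,451.44 / 3,756.56 = 65.26%.

Unemployment rate ≈ 11.65%; labor force participation rate ≈ 65.26%.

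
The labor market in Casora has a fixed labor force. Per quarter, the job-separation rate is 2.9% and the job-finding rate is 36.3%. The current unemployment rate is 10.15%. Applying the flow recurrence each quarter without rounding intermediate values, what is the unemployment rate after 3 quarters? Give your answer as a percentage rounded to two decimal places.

Unemployment rate after three quarters ≈ 8.02%.

With a fixed labor force, u_{t+1} = u_t + s·(1−u_t) − f·u_t = u_t·(1−s−f) + s.
Here 1−s−f = 0.608 and s = 0.029.
u_1 = 0.101500 × 0.608 + 0.029 = 0.090712.
u_2 = 0.090712 × 0.608 + 0.029 = 0.084153.
u_3 = 0.084153 × 0.608 + 0.029 = 0.080165.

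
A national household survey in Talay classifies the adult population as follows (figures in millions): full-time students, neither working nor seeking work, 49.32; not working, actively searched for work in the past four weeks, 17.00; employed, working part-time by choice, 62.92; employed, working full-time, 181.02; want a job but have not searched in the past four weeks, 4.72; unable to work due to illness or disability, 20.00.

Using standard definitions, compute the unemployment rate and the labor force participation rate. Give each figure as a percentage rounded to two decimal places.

Unemployment rate ≈ 6.51%; labor force participation rate ≈ 77.90%.

Employed = 62.92 + 181.02 = 243.94 million.
Unemployed = 17.00 million.
Labor force = 243.94 + 17.00 = 260.94 million.
Not in labor force = 49.32 + 4.72 + 20.00 = 74.04 million (those not working and not actively searching are outside the labor force — including those who want a job but have given up searching).
Civilian working-age population = 260.94 + 74.04 = 334.98 million.
Unemployment rate = 17.00 / 260.94 = 6.51%.
Labor force participation rate = 260.94 / 334.98 = 77.90%.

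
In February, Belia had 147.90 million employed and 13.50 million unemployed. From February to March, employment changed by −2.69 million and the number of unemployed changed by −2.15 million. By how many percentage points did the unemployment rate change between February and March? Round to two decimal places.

February: labor force = 147.90 + 13.50 = 161.40; u = 13.50/161.40 = 8.36%.
March: labor force = 145.21 + 11.35 = 156.56; u = 11.35/156.56 = 7.25%.
Change = 7.25% − 8.36% = −1.11 pp.

The unemployment rate changed by −1.11 percentage points.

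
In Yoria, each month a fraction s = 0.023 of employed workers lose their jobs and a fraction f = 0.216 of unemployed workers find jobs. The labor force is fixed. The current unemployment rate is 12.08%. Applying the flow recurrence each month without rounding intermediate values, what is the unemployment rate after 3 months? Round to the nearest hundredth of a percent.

Unemployment rate after three months ≈ 10.71%.

With a fixed labor force, u_{t+1} = u_t + s·(1−u_t) − f·u_t = u_t·(1−s−f) + s.
Here 1−s−f = 0.761 and s = 0.023.
u_1 = 0.120800 × 0.761 + 0.023 = 0.114929.
u_2 = 0.114929 × 0.761 + 0.023 = 0.110461.
u_3 = 0.110461 × 0.761 + 0.023 = 0.107061.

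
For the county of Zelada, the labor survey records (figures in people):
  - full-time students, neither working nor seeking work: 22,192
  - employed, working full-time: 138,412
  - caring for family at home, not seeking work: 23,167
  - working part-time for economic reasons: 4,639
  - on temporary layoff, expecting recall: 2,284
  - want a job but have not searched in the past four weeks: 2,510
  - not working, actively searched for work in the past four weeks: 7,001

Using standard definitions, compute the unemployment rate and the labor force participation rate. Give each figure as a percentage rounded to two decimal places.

Unemployment rate ≈ 6.10%; labor force participation rate ≈ 76.09%.

Employed = 138,412 + 4,639 = 143,051 (anyone who worked, including part-time for economic reasons, counts as employed).
Unemployed = 2,284 + 7,001 = 9,285 (jobless and actively searching, or on temporary layoff).
Labor force = 143,051 + 9,285 = 152,336.
Not in labor force = 22,192 + 23,167 + 2,510 = 47,869 (those not working and not actively searching are outside the labor force — including those who want a job but have given up searching).
Civilian working-age population = 152,336 + 47,869 = 200,205.
Unemployment rate = 9,285 / 152,336 = 6.10%.
Labor force participation rate = 152,336 / 200,205 = 76.09%.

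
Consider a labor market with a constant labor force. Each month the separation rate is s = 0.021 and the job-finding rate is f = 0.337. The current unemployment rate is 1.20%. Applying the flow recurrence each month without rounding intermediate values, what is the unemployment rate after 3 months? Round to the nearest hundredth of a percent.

With a fixed labor force, u_{t+1} = u_t + s·(1−u_t) − f·u_t = u_t·(1−s−f) + s.
Here 1−s−f = 0.642 and s = 0.021.
u_1 = 0.012000 × 0.642 + 0.021 = 0.028704.
u_2 = 0.028704 × 0.642 + 0.021 = 0.039428.
u_3 = 0.039428 × 0.642 + 0.021 = 0.046313.

Unemployment rate after three months ≈ 4.63%.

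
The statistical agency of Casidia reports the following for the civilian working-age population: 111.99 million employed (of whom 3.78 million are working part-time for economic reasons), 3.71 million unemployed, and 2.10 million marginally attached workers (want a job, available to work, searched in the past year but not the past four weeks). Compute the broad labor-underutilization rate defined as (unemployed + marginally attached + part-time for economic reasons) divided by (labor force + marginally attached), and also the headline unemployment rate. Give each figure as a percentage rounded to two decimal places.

Labor force = 111.99 + 3.71 = 115.70 million.
Numerator = 3.71 + 2.10 + 3.78 = 9.59 million.
Denominator = 115.70 + 2.10 = 117.80 million.
Broad rate = 9.59 / 117.80 = 8.14%.
Headline unemployment rate = 3.71 / 115.70 = 3.21%.

Broad underutilization rate ≈ 8.14%; headline unemployment rate ≈ 3.21%.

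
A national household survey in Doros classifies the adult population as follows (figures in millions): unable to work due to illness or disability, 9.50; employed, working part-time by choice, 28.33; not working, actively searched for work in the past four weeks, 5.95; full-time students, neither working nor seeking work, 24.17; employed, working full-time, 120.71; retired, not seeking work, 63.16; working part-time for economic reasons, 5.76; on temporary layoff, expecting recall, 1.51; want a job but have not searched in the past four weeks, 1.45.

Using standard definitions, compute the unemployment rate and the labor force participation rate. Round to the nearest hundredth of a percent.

Unemployment rate ≈ 4.60%; labor force participation rate ≈ 62.28%.

Employed = 28.33 + 120.71 + 5.76 = 154.80 million (anyone who worked, including part-time for economic reasons, counts as employed).
Unemployed = 5.95 + 1.51 = 7.46 million (jobless and actively searching, or on temporary layoff).
Labor force = 154.80 + 7.46 = 162.26 million.
Not in labor force = 9.50 + 24.17 + 63.16 + 1.45 = 98.28 million (those not working and not actively searching are outside the labor force — including those who want a job but have given up searching).
Civilian working-age population = 162.26 + 98.28 = 260.54 million.
Unemployment rate = 7.46 / 162.26 = 4.60%.
Labor force participation rate = 162.26 / 260.54 = 62.28%.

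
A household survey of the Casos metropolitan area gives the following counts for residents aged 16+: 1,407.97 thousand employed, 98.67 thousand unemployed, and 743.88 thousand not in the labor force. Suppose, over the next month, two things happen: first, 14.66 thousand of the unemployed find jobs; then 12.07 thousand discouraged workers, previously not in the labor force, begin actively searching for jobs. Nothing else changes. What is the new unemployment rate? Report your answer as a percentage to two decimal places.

Initially, labor force = 1,407.97 + 98.67 = 1,506.64 thousand, so u = 98.67/1,506.64 = 6.55%.
After the first change, unemployed falls and employed rises by 14.66; labor force unchanged → E = 1,422.63, U = 84.01, labor force = 1,506.64 thousand.
After the second change, unemployed and labor force both rise by 12.07 → E = 1,422.63, U = 96.08, labor force = 1,518.71 thousand.
New unemployment rate = 96.08 / 1,518.71 = 6.33%.

New unemployment rate ≈ 6.33%.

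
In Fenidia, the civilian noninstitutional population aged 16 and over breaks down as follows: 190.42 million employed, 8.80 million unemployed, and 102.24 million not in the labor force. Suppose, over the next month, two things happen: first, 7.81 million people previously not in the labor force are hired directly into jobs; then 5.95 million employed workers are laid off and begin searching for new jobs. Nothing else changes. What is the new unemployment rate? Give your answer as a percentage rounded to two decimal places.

New unemployment rate ≈ 7.12%.

Initially, labor force = 190.42 + 8.80 = 199.22 million, so u = 8.80/199.22 = 4.42%.
After the first change, employed and labor force both rise by 7.81; unemployed unchanged → E = 198.23, U = 8.80, labor force = 207.03 million.
After the second change, employed falls and unemployed rises by 5.95; labor force unchanged → E = 192.28, U = 14.75, labor force = 207.03 million.
New unemployment rate = 14.75 / 207.03 = 7.12%.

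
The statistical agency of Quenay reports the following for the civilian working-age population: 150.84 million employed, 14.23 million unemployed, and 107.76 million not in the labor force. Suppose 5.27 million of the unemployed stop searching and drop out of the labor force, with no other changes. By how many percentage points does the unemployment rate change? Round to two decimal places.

The unemployment rate changes by −3.01 percentage points.

Initially, labor force = 150.84 + 14.23 = 165.07 million, so u = 14.23/165.07 = 8.62%.
After the change, unemployed and labor force both fall by 5.27 → E = 150.84, U = 8.96, labor force = 159.80 million.
New unemployment rate = 8.96 / 159.80 = 5.61%.
Change = 5.61% − 8.62% = −3.01 percentage points.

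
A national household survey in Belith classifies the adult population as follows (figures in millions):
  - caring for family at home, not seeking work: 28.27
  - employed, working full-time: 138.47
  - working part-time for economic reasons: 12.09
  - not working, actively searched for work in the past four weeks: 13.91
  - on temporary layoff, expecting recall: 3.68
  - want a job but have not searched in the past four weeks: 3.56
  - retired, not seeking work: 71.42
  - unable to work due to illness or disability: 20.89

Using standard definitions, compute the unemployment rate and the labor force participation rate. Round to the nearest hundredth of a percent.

Employed = 138.47 + 12.09 = 150.56 million (anyone who worked, including part-time for economic reasons, counts as employed).
Unemployed = 13.91 + 3.68 = 17.59 million (jobless and actively searching, or on temporary layoff).
Labor force = 150.56 + 17.59 = 168.15 million.
Not in labor force = 28.27 + 3.56 + 71.42 + 20.89 = 124.14 million (those not working and not actively searching are outside the labor force — including those who want a job but have given up searching).
Civilian working-age population = 168.15 + 124.14 = 292.29 million.
Unemployment rate = 17.59 / 168.15 = 10.46%.
Labor force participation rate = 168.15 / 292.29 = 57.53%.

Unemployment rate ≈ 10.46%; labor force participation rate ≈ 57.53%.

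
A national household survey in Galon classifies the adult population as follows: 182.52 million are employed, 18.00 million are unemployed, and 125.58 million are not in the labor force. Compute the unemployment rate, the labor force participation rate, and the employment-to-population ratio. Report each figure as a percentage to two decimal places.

Unemployment rate ≈ 8.98%; labor force participation rate ≈ 61.49%; employment-population ratio ≈ 55.97%.

Labor force = employed + unemployed = 182.52 + 18.00 = 200.52 million.
Working-age population = 200.52 + 125.58 = 326.10 million.
Unemployment rate = 18.00 / 200.52 = 8.98%.
Labor force participation rate = 200.52 / 326.10 = 61.49%.
Employment-population ratio = 182.52 / 326.10 = 55.97%.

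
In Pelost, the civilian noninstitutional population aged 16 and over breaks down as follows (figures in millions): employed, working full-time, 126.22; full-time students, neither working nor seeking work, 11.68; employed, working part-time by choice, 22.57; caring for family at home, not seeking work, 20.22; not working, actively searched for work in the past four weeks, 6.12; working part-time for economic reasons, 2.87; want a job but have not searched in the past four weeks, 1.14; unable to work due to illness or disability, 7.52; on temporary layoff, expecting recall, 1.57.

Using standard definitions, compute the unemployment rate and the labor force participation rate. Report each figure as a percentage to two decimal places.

Employed = 126.22 + 22.57 + 2.87 = 151.66 million (anyone who worked, including part-time for economic reasons, counts as employed).
Unemployed = 6.12 + 1.57 = 7.69 million (jobless and actively searching, or on temporary layoff).
Labor force = 151.66 + 7.69 = 159.35 million.
Not in labor force = 11.68 + 20.22 + 1.14 + 7.52 = 40.56 million (those not working and not actively searching are outside the labor force — including those who want a job but have given up searching).
Civilian working-age population = 159.35 + 40.56 = 199.91 million.
Unemployment rate = 7.69 / 159.35 = 4.83%.
Labor force participation rate = 159.35 / 199.91 = 79.71%.

Unemployment rate ≈ 4.83%; labor force participation rate ≈ 79.71%.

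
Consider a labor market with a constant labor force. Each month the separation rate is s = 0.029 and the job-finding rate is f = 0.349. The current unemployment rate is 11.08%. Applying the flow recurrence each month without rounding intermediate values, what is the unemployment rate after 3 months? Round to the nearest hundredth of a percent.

Unemployment rate after three months ≈ 8.49%.

With a fixed labor force, u_{t+1} = u_t + s·(1−u_t) − f·u_t = u_t·(1−s−f) + s.
Here 1−s−f = 0.622 and s = 0.029.
u_1 = 0.110800 × 0.622 + 0.029 = 0.097918.
u_2 = 0.097918 × 0.622 + 0.029 = 0.089905.
u_3 = 0.089905 × 0.622 + 0.029 = 0.084921.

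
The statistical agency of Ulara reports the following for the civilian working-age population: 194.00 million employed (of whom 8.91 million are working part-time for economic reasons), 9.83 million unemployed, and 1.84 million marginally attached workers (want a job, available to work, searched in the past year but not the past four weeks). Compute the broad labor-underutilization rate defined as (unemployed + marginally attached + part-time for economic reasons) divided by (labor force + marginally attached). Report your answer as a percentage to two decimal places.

Labor force = 194.00 + 9.83 = 203.83 million.
Numerator = 9.83 + 1.84 + 8.91 = 20.58 million.
Denominator = 203.83 + 1.84 = 205.67 million.
Broad rate = 20.58 / 205.67 = 10.01%.

Broad underutilization rate ≈ 10.01%.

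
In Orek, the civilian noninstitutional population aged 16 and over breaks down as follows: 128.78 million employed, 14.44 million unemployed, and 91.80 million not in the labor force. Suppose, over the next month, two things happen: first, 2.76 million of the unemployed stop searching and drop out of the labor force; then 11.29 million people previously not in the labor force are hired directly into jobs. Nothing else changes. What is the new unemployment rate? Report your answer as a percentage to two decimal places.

Initially, labor force = 128.78 + 14.44 = 143.22 million, so u = 14.44/143.22 = 10.08%.
After the first change, unemployed and labor force both fall by 2.76 → E = 128.78, U = 11.68, labor force = 140.46 million.
After the second change, employed and labor force both rise by 11.29; unemployed unchanged → E = 140.07, U = 11.68, labor force = 151.75 million.
New unemployment rate = 11.68 / 151.75 = 7.70%.

New unemployment rate ≈ 7.70%.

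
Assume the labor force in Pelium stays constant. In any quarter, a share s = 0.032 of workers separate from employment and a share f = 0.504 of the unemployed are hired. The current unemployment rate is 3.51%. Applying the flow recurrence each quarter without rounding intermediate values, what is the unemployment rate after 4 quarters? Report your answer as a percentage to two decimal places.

With a fixed labor force, u_{t+1} = u_t + s·(1−u_t) − f·u_t = u_t·(1−s−f) + s.
Here 1−s−f = 0.464 and s = 0.032.
u_1 = 0.035100 × 0.464 + 0.032 = 0.048286.
u_2 = 0.048286 × 0.464 + 0.032 = 0.054405.
u_3 = 0.054405 × 0.464 + 0.032 = 0.057244.
u_4 = 0.057244 × 0.464 + 0.032 = 0.058561.

Unemployment rate after four quarters ≈ 5.86%.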